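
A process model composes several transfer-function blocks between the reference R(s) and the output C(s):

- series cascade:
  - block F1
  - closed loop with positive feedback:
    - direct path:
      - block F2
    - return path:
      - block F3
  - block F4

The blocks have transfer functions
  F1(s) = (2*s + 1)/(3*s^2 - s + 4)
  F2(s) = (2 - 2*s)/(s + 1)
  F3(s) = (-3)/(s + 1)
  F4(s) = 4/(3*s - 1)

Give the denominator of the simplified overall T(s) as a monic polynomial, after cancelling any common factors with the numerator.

Step 1 - close the feedback loop around F2, F3 -> (2 - 2*s^2)/(s^2 - 4*s + 7)
Step 2 - multiply F1, [F2/(1-F2*F3)], F4 (series) -> (-16*s^3 - 8*s^2 + 16*s + 8)/(9*s^5 - 42*s^4 + 100*s^3 - 98*s^2 + 107*s - 28)
The result of step 2 is T(s) in lowest terms. Its denominator has leading coefficient 9; dividing the denominator through by 9 makes it monic.

Final answer: s^5 - 14*s^4/3 + 100*s^3/9 - 98*s^2/9 + 107*s/9 - 28/9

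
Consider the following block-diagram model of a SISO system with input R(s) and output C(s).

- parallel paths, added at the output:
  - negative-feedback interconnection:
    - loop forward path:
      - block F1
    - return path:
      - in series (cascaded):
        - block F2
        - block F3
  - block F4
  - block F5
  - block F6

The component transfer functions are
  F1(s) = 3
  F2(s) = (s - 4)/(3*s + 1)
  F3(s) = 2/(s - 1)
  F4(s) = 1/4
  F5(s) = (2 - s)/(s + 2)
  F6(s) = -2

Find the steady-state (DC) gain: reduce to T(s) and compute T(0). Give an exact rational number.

Answer: -63/100

Working:
Step 1. multiply F2, F3 (series) gives (2*s - 8)/(3*s^2 - 2*s - 1)
Step 2. feedback reduction of F1, (F2*F3) gives (9*s^2 - 6*s - 3)/(3*s^2 + 4*s - 25)
Step 3. reduce the parallel group [F1/(1+F1*(F2*F3))], F4, F5, F6 gives (3*s^3 - 14*s^2 + 191*s + 126)/(12*s^3 + 40*s^2 - 68*s - 200)
DC gain: substitute s = 0 into T(s) from step 3: T(0) = 126/(-200) = -63/100.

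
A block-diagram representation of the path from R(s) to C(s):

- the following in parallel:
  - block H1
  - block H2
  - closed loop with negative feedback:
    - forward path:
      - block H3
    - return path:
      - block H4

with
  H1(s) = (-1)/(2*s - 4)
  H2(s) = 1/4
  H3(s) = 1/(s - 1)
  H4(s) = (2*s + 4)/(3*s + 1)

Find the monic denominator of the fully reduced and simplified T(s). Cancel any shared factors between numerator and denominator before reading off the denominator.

(1) close the feedback loop around H3, H4 gives (3*s + 1)/(3*s^2 + 3)
(2) sum the parallel branches H1, H2, [H3/(1+H3*H4)] gives (3*s^3 - 17*s - 20)/(12*s^3 - 24*s^2 + 12*s - 24)
No further cancellation is possible in the step-2 result, so that is T(s). Its denominator becomes monic after dividing by the leading coefficient 12.

Final answer: s^3 - 2*s^2 + s - 2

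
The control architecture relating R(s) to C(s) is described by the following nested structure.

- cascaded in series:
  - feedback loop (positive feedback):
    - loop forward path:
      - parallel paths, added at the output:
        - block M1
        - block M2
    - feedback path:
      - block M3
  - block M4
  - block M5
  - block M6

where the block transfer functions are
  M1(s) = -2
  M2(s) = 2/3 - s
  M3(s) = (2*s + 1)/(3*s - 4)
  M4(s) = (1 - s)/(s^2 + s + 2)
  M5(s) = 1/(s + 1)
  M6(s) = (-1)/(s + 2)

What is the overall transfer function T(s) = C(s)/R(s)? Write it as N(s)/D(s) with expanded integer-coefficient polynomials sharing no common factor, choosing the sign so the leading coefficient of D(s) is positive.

Step 1 - combine M1, M2 in parallel: -s - 4/3
Step 2 - reduce the feedback loop with forward (M1+M2) and return M3: (16 - 9*s^2)/(6*s^2 + 20*s - 8)
Step 3 - cascade [(M1+M2)/(1-(M1+M2)*M3)], M4, M5, M6, which is the overall transfer function T(s) = C(s)/R(s) in lowest terms

Hence the answer: (-9*s^3 + 9*s^2 + 16*s - 16)/(6*s^6 + 44*s^5 + 114*s^4 + 156*s^3 + 128*s^2 + 16*s - 32)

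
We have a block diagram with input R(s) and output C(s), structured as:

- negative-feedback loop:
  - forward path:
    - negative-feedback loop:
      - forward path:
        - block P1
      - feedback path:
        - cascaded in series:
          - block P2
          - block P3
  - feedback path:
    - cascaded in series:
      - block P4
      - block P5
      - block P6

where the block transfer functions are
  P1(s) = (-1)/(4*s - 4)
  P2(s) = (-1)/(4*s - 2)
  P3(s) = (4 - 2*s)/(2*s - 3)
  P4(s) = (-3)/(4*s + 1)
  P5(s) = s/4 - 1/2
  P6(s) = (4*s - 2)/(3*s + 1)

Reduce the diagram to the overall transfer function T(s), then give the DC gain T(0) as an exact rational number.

Answer: 3

Working:
(1) series reduction of P2, P3; result (s - 2)/(4*s^2 - 8*s + 3)
(2) collapse the loop (P1 forward, (P2*P3) return); result (-4*s^2 + 8*s - 3)/(16*s^3 - 48*s^2 + 43*s - 10)
(3) multiply P4, P5, P6 (series); result (-6*s^2 + 15*s - 6)/(24*s^2 + 14*s + 2)
(4) close the feedback loop around [P1/(1+P1*(P2*P3))], (P4*P5*P6); result (-96*s^4 + 136*s^3 + 32*s^2 - 26*s - 6)/(384*s^5 - 904*s^4 + 284*s^3 + 428*s^2 - 147*s - 2)
DC gain: substitute s = 0 into T(s) from step 4: T(0) = -6/(-2) = 3.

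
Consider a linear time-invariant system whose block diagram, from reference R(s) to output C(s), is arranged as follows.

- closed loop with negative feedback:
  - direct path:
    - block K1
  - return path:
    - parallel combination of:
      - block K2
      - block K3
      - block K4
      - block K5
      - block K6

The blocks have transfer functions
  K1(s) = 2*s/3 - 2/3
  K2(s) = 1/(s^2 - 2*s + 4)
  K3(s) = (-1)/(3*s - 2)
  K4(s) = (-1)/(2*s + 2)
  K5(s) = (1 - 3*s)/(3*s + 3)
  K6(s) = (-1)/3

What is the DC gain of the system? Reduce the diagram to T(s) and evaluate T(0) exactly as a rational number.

The answer is -4/5.

Reasoning:
Step 1: reduce the parallel group K2, K3, K4, K5, K6: (-24*s^4 + 49*s^3 - 80*s^2 + 10*s - 12)/(18*s^4 - 30*s^3 + 48*s^2 + 48*s - 48)
Step 2: close the feedback loop around K1, (K2+K3+K4+K5+K6): (-9*s^5 + 24*s^4 - 39*s^3 + 48*s - 24)/(12*s^5 - 50*s^4 + 87*s^3 - 81*s^2 - 25*s + 30)
DC gain: substitute s = 0 into T(s) from step 2: T(0) = -24/30 = -4/5.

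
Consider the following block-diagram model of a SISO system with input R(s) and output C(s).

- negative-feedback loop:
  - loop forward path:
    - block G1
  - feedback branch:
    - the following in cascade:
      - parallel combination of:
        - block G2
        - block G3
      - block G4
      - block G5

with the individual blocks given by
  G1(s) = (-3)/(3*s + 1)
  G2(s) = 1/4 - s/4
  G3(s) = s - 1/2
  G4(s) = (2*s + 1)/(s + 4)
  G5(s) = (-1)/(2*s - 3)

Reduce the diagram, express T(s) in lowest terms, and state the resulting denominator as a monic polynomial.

Answer: s^3 + 43*s^2/12 - 121*s/24 - 17/8

Working:
Step 1: reduce the parallel group G2, G3 -> 3*s/4 - 1/4
Step 2: series reduction of (G2+G3), G4, G5 -> (-6*s^2 - s + 1)/(8*s^2 + 20*s - 48)
Step 3: feedback reduction of G1, ((G2+G3)*G4*G5) -> (-24*s^2 - 60*s + 144)/(24*s^3 + 86*s^2 - 121*s - 51)
T(s) is the step-3 result (common factors already cancelled). Leading coefficient of the denominator: 24. Divide through by 24 for the monic polynomial.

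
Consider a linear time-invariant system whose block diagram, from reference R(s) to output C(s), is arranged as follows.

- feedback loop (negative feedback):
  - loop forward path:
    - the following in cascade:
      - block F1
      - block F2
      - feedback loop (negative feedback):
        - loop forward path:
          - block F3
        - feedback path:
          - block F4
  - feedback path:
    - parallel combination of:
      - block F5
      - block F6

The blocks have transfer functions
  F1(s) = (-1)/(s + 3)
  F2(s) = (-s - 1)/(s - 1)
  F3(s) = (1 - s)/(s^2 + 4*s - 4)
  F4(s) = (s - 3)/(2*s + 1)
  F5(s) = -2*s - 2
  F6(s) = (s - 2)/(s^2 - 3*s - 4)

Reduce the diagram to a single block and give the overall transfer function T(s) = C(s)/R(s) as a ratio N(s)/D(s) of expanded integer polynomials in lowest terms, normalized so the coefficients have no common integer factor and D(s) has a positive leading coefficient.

Answer: (-2*s^3 + 5*s^2 + 11*s + 4)/(2*s^5 + 10*s^4 - 38*s^3 - 137*s^2 - 20*s + 78)

Working:
Step 1. reduce the feedback loop with forward F3 and return F4, giving (-2*s^2 + s + 1)/(2*s^3 + 8*s^2 - 7)
Step 2. combine F1, F2, [F3/(1+F3*F4)] in series, giving (-2*s^2 - 3*s - 1)/(2*s^4 + 14*s^3 + 24*s^2 - 7*s - 21)
Step 3. add F5, F6 (parallel), giving (-2*s^3 + 4*s^2 + 15*s + 6)/(s^2 - 3*s - 4)
Step 4. apply the feedback formula to (F1*F2*[F3/(1+F3*F4)]), (F5+F6), giving the overall T(s)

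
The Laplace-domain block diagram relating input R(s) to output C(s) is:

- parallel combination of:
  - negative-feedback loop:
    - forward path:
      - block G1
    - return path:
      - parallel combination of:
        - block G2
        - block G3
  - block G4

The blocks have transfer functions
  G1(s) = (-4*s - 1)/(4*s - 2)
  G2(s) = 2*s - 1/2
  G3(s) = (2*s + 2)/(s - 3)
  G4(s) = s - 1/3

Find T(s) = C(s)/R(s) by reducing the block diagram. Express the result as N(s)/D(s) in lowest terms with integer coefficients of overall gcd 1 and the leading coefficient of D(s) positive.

Step 1 - add G2, G3 (parallel): (4*s^2 - 9*s + 7)/(2*s - 6)
Step 2 - close the feedback loop around G1, (G2+G3): (8*s^2 - 22*s - 6)/(16*s^3 - 40*s^2 + 47*s - 5)
Step 3 - reduce the parallel group [G1/(1+G1*(G2+G3))], G4: this yields T(s), and no further normalization is needed

Hence the answer: (48*s^4 - 136*s^3 + 205*s^2 - 128*s - 13)/(48*s^3 - 120*s^2 + 141*s - 15)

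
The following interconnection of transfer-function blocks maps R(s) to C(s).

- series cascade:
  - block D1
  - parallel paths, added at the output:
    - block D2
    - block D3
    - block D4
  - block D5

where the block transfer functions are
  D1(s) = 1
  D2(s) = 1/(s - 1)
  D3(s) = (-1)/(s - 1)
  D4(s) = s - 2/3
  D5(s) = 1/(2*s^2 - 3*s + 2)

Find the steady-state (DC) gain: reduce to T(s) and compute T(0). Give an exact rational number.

The answer is -1/3.

Reasoning:
1. reduce the parallel group D2, D3, D4 -> s - 2/3
2. series reduction of D1, (D2+D3+D4), D5 -> (3*s - 2)/(6*s^2 - 9*s + 6)
Step 2 gives the overall T(s). Then T(0) = -2/6 = -1/3.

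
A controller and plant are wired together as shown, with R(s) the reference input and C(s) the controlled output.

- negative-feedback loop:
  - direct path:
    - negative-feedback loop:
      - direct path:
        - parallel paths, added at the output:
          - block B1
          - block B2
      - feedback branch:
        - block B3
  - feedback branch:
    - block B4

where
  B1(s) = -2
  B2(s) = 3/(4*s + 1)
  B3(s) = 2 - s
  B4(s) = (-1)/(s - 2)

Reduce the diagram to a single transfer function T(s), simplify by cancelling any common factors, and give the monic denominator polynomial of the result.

Step 1. combine B1, B2 in parallel, giving (1 - 8*s)/(4*s + 1)
Step 2. apply the feedback formula to (B1+B2), B3, giving (1 - 8*s)/(8*s^2 - 13*s + 3)
Step 3. close the feedback loop around [(B1+B2)/(1+(B1+B2)*B3)], B4, giving (-8*s^2 + 17*s - 2)/(8*s^3 - 29*s^2 + 37*s - 7)
That last expression is T(s), already simplified. Scaling its denominator by 1/8 (the reciprocal of the leading coefficient) yields the monic denominator.

Answer: s^3 - 29*s^2/8 + 37*s/8 - 7/8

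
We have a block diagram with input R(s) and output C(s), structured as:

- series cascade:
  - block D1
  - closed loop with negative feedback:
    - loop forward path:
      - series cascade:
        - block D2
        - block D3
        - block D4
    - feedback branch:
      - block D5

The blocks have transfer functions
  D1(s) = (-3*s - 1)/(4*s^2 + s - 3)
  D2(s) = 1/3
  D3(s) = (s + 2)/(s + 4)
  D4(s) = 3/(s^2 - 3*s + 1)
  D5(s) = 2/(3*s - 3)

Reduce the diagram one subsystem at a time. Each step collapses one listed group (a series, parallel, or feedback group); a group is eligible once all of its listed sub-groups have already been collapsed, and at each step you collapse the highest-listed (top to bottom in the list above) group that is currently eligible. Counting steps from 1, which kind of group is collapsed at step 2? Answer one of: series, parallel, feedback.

(1) combine D2, D3, D4 in series
(2) close the feedback loop around (D2*D3*D4), D5
(3) series reduction of D1, [(D2*D3*D4)/(1+(D2*D3*D4)*D5)]
So the answer for step 2 is feedback.

Hence the answer: feedback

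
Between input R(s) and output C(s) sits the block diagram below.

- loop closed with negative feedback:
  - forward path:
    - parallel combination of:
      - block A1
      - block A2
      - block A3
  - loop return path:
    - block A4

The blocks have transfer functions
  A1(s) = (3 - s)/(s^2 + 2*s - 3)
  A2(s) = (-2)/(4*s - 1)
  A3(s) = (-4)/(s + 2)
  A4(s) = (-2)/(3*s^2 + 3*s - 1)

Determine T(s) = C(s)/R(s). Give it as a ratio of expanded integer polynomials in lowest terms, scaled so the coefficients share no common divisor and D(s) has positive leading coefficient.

Answer: (-66*s^5 - 159*s^4 + 160*s^3 + 244*s^2 - 95*s + 6)/(12*s^6 + 57*s^5 + 41*s^4 - 46*s^3 + 5*s^2 - 111*s + 6)

Working:
(1) reduce the parallel group A1, A2, A3 gives (-22*s^3 - 31*s^2 + 77*s - 6)/(4*s^4 + 15*s^3 - 25*s + 6)
(2) close the feedback loop around (A1+A2+A3), A4 - this is the overall T(s), already in the required normalized form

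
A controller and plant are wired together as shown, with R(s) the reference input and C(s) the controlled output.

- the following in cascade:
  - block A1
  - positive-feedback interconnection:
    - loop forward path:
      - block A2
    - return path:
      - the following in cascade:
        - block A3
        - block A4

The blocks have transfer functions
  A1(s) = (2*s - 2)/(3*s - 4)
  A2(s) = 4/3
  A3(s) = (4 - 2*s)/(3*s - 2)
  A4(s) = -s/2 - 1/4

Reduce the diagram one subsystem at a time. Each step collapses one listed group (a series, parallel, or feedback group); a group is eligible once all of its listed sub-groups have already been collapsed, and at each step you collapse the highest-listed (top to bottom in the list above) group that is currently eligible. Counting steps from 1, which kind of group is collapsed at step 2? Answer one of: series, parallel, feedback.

Reducing step by step:

Step 1: multiply A3, A4 (series)
Step 2: close the feedback loop around A2, (A3*A4)
Step 3: multiply A1, [A2/(1-A2*(A3*A4))] (series)
Step 2 collapses a feedback group.

Answer: feedback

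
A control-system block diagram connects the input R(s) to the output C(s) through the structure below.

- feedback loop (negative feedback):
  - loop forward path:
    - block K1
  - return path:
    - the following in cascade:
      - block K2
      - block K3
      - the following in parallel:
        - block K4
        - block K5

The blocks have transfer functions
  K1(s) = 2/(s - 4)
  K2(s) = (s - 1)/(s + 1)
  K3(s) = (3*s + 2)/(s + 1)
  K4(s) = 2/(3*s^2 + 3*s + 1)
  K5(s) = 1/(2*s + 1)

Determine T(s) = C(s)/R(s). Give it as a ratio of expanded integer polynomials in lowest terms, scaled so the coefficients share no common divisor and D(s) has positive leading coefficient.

Reducing step by step:

(1) combine K4, K5 in parallel -> (3*s^2 + 7*s + 3)/(6*s^3 + 9*s^2 + 5*s + 1)
(2) series reduction of K2, K3, (K4+K5) -> (9*s^4 + 18*s^3 - 4*s^2 - 17*s - 6)/(6*s^5 + 21*s^4 + 29*s^3 + 20*s^2 + 7*s + 1)
(3) apply the feedback formula to K1, (K2*K3*(K4+K5)): this yields T(s), and no further normalization is needed

Answer: (12*s^5 + 42*s^4 + 58*s^3 + 40*s^2 + 14*s + 2)/(6*s^6 - 3*s^5 - 37*s^4 - 60*s^3 - 81*s^2 - 61*s - 16)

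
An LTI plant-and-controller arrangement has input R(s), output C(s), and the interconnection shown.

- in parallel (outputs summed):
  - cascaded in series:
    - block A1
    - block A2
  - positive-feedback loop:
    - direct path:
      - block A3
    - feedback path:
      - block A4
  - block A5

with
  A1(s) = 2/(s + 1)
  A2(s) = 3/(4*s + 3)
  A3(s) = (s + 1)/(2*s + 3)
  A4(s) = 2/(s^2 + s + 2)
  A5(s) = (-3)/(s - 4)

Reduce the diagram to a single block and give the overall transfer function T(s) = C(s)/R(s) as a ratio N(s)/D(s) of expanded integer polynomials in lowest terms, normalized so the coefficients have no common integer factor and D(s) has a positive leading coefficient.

First reduce the diagram to T(s).

(1) multiply A1, A2 (series) = 6/(4*s^2 + 7*s + 3)
(2) apply the feedback formula to A3, A4 = (s^3 + 2*s^2 + 3*s + 2)/(2*s^3 + 5*s^2 + 5*s + 4)
(3) sum the parallel branches (A1*A2), [A3/(1-A3*A4)], A5, giving the overall T(s)

Answer: (4*s^6 - 25*s^5 - 121*s^4 - 282*s^3 - 405*s^2 - 311*s - 156)/(8*s^6 + 2*s^5 - 75*s^4 - 178*s^3 - 221*s^2 - 160*s - 48)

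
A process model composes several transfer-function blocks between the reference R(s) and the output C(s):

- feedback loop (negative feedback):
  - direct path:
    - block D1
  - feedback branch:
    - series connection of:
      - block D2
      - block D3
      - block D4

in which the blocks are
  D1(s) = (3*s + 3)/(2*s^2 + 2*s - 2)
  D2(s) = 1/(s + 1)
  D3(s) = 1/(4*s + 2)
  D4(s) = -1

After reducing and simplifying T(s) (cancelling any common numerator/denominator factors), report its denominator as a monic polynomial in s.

Step 1: multiply D2, D3, D4 (series); result (-1)/(4*s^2 + 6*s + 2)
Step 2: collapse the loop (D1 forward, (D2*D3*D4) return); result (12*s^2 + 18*s + 6)/(8*s^3 + 12*s^2 - 4*s - 7)
That last expression is T(s), already simplified. Scaling its denominator by 1/8 (the reciprocal of the leading coefficient) yields the monic denominator.

Answer: s^3 + 3*s^2/2 - s/2 - 7/8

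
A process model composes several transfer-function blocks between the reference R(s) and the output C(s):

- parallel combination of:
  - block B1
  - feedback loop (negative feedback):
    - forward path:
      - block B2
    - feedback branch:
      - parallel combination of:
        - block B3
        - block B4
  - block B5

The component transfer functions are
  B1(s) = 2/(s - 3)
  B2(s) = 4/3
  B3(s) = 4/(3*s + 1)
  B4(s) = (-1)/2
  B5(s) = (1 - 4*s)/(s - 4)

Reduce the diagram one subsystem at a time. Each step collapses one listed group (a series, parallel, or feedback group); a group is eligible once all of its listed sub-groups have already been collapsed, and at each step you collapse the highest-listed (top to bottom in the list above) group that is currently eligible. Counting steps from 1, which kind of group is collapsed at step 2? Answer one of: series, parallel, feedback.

The answer is feedback.

Reasoning:
Step 1 - combine B3, B4 in parallel
Step 2 - close the feedback loop around B2, (B3+B4)
Step 3 - parallel reduction of B1, [B2/(1+B2*(B3+B4))], B5
Step 2: feedback.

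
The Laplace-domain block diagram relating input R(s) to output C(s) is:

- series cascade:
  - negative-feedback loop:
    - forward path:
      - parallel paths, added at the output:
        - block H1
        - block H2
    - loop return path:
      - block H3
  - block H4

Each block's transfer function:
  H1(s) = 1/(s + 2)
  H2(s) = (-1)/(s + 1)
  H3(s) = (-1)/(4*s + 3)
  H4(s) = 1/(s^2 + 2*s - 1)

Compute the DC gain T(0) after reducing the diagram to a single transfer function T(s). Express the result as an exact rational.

The answer is 3/7.

Reasoning:
Step 1: sum the parallel branches H1, H2 gives (-1)/(s^2 + 3*s + 2)
Step 2: close the feedback loop around (H1+H2), H3 gives (-4*s - 3)/(4*s^3 + 15*s^2 + 17*s + 7)
Step 3: multiply [(H1+H2)/(1+(H1+H2)*H3)], H4 (series) gives (-4*s - 3)/(4*s^5 + 23*s^4 + 43*s^3 + 26*s^2 - 3*s - 7)
The step-3 result is T(s). Setting s = 0: T(0) = -3/(-7) = 3/7.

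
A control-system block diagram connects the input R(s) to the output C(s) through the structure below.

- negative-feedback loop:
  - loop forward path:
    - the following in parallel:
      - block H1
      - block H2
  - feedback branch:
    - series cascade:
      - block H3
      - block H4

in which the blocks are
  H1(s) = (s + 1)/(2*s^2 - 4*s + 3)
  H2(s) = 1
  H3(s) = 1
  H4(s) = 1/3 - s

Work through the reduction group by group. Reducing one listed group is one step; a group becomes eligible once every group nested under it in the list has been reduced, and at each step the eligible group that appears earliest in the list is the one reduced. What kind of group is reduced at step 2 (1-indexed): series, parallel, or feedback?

Reducing step by step:

Step 1. parallel reduction of H1, H2
Step 2. cascade H3, H4
Step 3. apply the feedback formula to (H1+H2), (H3*H4)
The group at step 2 is a series group.

Answer: series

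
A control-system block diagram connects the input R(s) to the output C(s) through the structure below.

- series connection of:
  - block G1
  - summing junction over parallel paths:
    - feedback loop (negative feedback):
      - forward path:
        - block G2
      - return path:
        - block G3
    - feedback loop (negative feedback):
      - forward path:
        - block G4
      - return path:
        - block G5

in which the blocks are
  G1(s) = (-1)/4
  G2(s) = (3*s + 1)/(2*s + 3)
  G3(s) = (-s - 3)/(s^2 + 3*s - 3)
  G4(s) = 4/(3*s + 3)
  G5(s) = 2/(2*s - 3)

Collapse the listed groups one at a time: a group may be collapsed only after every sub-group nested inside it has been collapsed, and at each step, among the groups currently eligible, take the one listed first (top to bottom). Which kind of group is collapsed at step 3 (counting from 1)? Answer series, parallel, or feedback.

The answer is parallel.

Reasoning:
Step 1 - feedback reduction of G2, G3
Step 2 - collapse the loop (G4 forward, G5 return)
Step 3 - combine [G2/(1+G2*G3)], [G4/(1+G4*G5)] in parallel
Step 4 - multiply G1, ([G2/(1+G2*G3)]+[G4/(1+G4*G5)]) (series)
The group at step 3 is a parallel group.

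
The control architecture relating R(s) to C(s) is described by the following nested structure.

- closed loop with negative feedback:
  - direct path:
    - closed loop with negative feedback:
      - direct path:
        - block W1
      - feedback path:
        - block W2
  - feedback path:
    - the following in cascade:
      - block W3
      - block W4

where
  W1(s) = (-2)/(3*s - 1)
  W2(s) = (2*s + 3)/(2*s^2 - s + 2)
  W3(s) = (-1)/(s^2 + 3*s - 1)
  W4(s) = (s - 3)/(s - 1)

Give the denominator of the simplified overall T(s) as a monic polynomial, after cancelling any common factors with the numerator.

Step 1. collapse the loop (W1 forward, W2 return), giving (-4*s^2 + 2*s - 4)/(6*s^3 - 5*s^2 + 3*s - 8)
Step 2. combine W3, W4 in series, giving (3 - s)/(s^3 + 2*s^2 - 4*s + 1)
Step 3. apply the feedback formula to [W1/(1+W1*W2)], (W3*W4), giving (-4*s^5 - 6*s^4 + 16*s^3 - 20*s^2 + 18*s - 4)/(6*s^6 + 7*s^5 - 31*s^4 + 28*s^3 - 47*s^2 + 45*s - 20)
T(s) is the step-3 result (common factors already cancelled). Leading coefficient of the denominator: 6. Divide through by 6 for the monic polynomial.

Therefore the answer is s^6 + 7*s^5/6 - 31*s^4/6 + 14*s^3/3 - 47*s^2/6 + 15*s/2 - 10/3.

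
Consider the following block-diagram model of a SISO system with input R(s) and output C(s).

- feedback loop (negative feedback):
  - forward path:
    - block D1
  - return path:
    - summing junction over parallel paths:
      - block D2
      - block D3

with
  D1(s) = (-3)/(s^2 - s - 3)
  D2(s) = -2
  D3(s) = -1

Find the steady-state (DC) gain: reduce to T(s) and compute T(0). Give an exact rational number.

Reducing step by step:

Step 1. reduce the parallel group D2, D3 -> -3
Step 2. apply the feedback formula to D1, (D2+D3) -> (-3)/(s^2 - s + 6)
DC gain: substitute s = 0 into T(s) from step 2: T(0) = -3/6 = -1/2.

Answer: -1/2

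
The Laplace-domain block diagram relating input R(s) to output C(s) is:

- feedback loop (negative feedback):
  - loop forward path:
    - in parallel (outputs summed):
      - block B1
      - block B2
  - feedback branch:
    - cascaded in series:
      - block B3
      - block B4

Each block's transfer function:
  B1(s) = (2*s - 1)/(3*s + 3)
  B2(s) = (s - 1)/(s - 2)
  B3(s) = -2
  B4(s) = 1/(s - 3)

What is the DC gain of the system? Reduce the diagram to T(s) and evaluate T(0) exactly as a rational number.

1. combine B1, B2 in parallel, giving (5*s^2 - 5*s - 1)/(3*s^2 - 3*s - 6)
2. cascade B3, B4, giving (-2)/(s - 3)
3. reduce the feedback loop with forward (B1+B2) and return (B3*B4), giving (5*s^3 - 20*s^2 + 14*s + 3)/(3*s^3 - 22*s^2 + 13*s + 20)
Step 3 gives the overall T(s). Then T(0) = 3/20.

Final answer: 3/20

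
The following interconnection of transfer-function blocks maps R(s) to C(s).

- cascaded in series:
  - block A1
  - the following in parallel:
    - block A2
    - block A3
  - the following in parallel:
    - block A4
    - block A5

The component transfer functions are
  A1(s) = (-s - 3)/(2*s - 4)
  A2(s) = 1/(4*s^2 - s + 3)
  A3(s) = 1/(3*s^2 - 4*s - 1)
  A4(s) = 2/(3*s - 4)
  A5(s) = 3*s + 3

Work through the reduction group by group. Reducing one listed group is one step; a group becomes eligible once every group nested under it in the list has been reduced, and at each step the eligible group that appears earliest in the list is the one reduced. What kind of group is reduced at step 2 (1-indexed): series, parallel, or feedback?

Answer: parallel

Working:
Step 1. add A2, A3 (parallel)
Step 2. sum the parallel branches A4, A5
Step 3. combine A1, (A2+A3), (A4+A5) in series
The group at step 2 is a parallel group.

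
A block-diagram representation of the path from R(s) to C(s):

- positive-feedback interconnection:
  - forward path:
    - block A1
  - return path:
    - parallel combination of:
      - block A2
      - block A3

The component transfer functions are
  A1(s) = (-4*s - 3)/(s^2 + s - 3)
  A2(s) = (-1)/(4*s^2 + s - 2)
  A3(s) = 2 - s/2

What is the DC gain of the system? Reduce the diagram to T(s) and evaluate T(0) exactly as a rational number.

(1) sum the parallel branches A2, A3 = (-4*s^3 + 15*s^2 + 6*s - 10)/(8*s^2 + 2*s - 4)
(2) apply the feedback formula to A1, (A2+A3) = (32*s^3 + 32*s^2 - 10*s - 12)/(8*s^4 - 58*s^3 - 43*s^2 + 32*s + 18)
DC gain: substitute s = 0 into T(s) from step 2: T(0) = -12/18 = -2/3.

Therefore the answer is -2/3.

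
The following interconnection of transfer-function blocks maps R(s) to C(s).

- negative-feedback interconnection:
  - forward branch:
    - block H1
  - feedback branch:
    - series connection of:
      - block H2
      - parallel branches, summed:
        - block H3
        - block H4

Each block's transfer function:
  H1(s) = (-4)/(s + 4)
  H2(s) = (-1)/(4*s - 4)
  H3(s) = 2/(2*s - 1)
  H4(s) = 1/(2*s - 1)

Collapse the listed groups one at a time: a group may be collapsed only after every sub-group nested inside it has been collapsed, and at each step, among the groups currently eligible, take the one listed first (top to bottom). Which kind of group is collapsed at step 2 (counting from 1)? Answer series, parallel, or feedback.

Step 1. parallel reduction of H3, H4
Step 2. series reduction of H2, (H3+H4)
Step 3. reduce the feedback loop with forward H1 and return (H2*(H3+H4))
Step 2: series.

Therefore the answer is series.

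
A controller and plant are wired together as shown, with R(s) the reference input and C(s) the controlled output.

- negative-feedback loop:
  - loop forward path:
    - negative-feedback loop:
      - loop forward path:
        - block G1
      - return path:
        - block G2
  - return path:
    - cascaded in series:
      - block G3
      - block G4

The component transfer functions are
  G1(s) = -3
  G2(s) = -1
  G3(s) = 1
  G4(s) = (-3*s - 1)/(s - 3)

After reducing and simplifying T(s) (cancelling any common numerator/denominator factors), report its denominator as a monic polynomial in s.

The answer is s - 9/13.

Reasoning:
(1) apply the feedback formula to G1, G2 -> (-3)/4
(2) series reduction of G3, G4 -> (-3*s - 1)/(s - 3)
(3) feedback reduction of [G1/(1+G1*G2)], (G3*G4) -> (9 - 3*s)/(13*s - 9)
T(s) is the step-3 result (common factors already cancelled). Leading coefficient of the denominator: 13. Divide through by 13 for the monic polynomial.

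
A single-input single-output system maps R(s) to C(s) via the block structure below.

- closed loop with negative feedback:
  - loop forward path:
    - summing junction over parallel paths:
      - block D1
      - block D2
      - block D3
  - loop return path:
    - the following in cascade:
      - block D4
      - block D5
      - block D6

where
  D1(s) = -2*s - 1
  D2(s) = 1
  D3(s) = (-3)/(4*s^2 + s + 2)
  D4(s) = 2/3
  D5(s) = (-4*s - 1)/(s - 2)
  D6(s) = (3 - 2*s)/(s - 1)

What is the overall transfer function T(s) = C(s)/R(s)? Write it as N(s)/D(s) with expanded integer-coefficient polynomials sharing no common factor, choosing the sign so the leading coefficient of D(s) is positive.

Reducing step by step:

Step 1. add D1, D2, D3 (parallel) -> (-8*s^3 - 2*s^2 - 4*s - 3)/(4*s^2 + s + 2)
Step 2. series reduction of D4, D5, D6 -> (16*s^2 - 20*s - 6)/(3*s^2 - 9*s + 6)
Step 3. reduce the feedback loop with forward (D1+D2+D3) and return (D4*D5*D6) - this is the overall T(s), already in the required normalized form

Answer: (24*s^5 - 66*s^4 + 42*s^3 - 15*s^2 - 3*s + 18)/(128*s^5 - 140*s^4 + 9*s^3 - 65*s^2 - 72*s - 30)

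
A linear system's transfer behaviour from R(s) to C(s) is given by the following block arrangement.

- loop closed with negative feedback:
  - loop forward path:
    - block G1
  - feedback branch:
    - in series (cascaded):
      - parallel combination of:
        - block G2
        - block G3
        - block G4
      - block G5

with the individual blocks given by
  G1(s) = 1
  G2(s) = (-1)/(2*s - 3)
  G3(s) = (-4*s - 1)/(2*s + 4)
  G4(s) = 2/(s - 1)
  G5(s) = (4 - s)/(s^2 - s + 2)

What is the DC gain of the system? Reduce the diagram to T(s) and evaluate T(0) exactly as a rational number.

The answer is -6/17.

Reasoning:
1. add G2, G3, G4 (parallel), giving (-8*s^3 + 24*s^2 - 5*s - 23)/(4*s^3 - 2*s^2 - 14*s + 12)
2. cascade (G2+G3+G4), G5, giving (8*s^4 - 56*s^3 + 101*s^2 + 3*s - 92)/(4*s^5 - 6*s^4 - 4*s^3 + 22*s^2 - 40*s + 24)
3. close the feedback loop around G1, ((G2+G3+G4)*G5), giving (4*s^5 - 6*s^4 - 4*s^3 + 22*s^2 - 40*s + 24)/(4*s^5 + 2*s^4 - 60*s^3 + 123*s^2 - 37*s - 68)
Evaluating the step-3 result (the overall T(s)) at s = 0 gives T(0) = 24/(-68) = -6/17.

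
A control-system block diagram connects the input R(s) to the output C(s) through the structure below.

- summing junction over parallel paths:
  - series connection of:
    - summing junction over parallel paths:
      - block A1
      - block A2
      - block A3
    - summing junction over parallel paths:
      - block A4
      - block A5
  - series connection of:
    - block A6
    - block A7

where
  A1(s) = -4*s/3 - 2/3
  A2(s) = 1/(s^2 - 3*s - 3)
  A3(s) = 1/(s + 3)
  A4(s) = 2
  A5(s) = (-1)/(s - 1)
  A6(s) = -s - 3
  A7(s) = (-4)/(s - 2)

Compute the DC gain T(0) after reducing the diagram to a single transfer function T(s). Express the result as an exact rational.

(1) sum the parallel branches A1, A2, A3, giving (-4*s^4 - 2*s^3 + 51*s^2 + 54*s + 18)/(3*s^3 - 36*s - 27)
(2) sum the parallel branches A4, A5, giving (2*s - 3)/(s - 1)
(3) combine (A1+A2+A3), (A4+A5) in series, giving (-8*s^5 + 8*s^4 + 108*s^3 - 45*s^2 - 126*s - 54)/(3*s^4 - 3*s^3 - 36*s^2 + 9*s + 27)
(4) combine A6, A7 in series, giving (4*s + 12)/(s - 2)
(5) combine ((A1+A2+A3)*(A4+A5)), (A6*A7) in parallel, giving (-8*s^6 + 36*s^5 + 116*s^4 - 441*s^3 - 432*s^2 + 414*s + 432)/(3*s^5 - 9*s^4 - 30*s^3 + 81*s^2 + 9*s - 54)
Step 5 gives the overall T(s). Then T(0) = 432/(-54) = -8.

Hence the answer: -8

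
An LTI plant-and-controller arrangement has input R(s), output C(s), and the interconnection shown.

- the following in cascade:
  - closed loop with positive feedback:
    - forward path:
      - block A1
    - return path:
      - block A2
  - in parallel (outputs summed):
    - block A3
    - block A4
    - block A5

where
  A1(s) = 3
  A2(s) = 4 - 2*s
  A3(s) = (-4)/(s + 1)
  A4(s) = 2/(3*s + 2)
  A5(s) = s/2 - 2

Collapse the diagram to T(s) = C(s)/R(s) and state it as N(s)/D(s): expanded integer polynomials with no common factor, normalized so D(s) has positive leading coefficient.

1. close the feedback loop around A1, A2: 3/(6*s - 11)
2. reduce the parallel group A3, A4, A5: (3*s^3 - 7*s^2 - 38*s - 20)/(6*s^2 + 10*s + 4)
3. series reduction of [A1/(1-A1*A2)], (A3+A4+A5) - this is the overall T(s), already in the required normalized form

Hence the answer: (9*s^3 - 21*s^2 - 114*s - 60)/(36*s^3 - 6*s^2 - 86*s - 44)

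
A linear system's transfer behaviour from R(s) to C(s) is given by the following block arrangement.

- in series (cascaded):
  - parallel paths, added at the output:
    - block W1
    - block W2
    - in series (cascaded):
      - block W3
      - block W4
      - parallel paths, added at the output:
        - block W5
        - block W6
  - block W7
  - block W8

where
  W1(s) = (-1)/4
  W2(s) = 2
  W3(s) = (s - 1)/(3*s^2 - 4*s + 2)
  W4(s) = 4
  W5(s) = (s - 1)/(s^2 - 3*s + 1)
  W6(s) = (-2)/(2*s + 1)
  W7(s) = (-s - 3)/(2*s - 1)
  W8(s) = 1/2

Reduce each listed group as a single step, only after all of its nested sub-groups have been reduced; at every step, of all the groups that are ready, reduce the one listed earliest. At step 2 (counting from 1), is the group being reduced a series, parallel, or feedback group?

[1] combine W5, W6 in parallel
[2] combine W3, W4, (W5+W6) in series
[3] reduce the parallel group W1, W2, (W3*W4*(W5+W6))
[4] combine (W1+W2+(W3*W4*(W5+W6))), W7, W8 in series
So the answer for step 2 is series.

Therefore the answer is series.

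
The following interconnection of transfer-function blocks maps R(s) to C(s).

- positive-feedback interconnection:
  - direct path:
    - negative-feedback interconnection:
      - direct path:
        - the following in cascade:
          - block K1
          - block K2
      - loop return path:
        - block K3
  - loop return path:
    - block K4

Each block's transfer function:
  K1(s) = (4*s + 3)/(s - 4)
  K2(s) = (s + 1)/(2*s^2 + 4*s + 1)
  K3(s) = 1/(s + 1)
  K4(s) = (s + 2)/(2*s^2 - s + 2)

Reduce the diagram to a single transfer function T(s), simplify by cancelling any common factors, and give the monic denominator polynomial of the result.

Answer: s^5 - 5*s^4/2 - 9*s^3/2 - 7*s^2/2 - 19*s/2 - 2

Working:
Step 1: combine K1, K2 in series, giving (4*s^2 + 7*s + 3)/(2*s^3 - 4*s^2 - 15*s - 4)
Step 2: apply the feedback formula to (K1*K2), K3, giving (4*s^2 + 7*s + 3)/(2*s^3 - 4*s^2 - 11*s - 1)
Step 3: reduce the feedback loop with forward [(K1*K2)/(1+(K1*K2)*K3)] and return K4, giving (8*s^4 + 10*s^3 + 7*s^2 + 11*s + 6)/(4*s^5 - 10*s^4 - 18*s^3 - 14*s^2 - 38*s - 8)
The result of step 3 is T(s) in lowest terms. Its denominator has leading coefficient 4; dividing the denominator through by 4 makes it monic.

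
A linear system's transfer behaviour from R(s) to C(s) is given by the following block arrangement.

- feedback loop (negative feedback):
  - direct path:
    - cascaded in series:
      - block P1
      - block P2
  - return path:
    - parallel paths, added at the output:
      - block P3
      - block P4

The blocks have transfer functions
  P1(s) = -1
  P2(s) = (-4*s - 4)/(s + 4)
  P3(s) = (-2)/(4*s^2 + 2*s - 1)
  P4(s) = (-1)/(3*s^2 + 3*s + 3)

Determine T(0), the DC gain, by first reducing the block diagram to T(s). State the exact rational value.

Reducing step by step:

[1] series reduction of P1, P2 -> (4*s + 4)/(s + 4)
[2] sum the parallel branches P3, P4 -> (-10*s^2 - 8*s - 5)/(12*s^4 + 18*s^3 + 15*s^2 + 3*s - 3)
[3] reduce the feedback loop with forward (P1*P2) and return (P3+P4) -> (48*s^5 + 120*s^4 + 132*s^3 + 72*s^2 - 12)/(12*s^5 + 66*s^4 + 47*s^3 - 9*s^2 - 43*s - 32)
Evaluating the step-3 result (the overall T(s)) at s = 0 gives T(0) = -12/(-32) = 3/8.

Answer: 3/8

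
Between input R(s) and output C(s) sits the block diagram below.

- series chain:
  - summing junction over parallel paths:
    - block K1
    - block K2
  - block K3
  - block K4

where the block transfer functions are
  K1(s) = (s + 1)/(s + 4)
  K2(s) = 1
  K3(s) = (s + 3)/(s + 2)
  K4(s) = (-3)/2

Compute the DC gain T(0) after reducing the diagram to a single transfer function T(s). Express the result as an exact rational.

Reducing step by step:

Step 1 - combine K1, K2 in parallel: (2*s + 5)/(s + 4)
Step 2 - cascade (K1+K2), K3, K4: (-6*s^2 - 33*s - 45)/(2*s^2 + 12*s + 16)
The step-2 result is T(s). Setting s = 0: T(0) = -45/16.

Answer: -45/16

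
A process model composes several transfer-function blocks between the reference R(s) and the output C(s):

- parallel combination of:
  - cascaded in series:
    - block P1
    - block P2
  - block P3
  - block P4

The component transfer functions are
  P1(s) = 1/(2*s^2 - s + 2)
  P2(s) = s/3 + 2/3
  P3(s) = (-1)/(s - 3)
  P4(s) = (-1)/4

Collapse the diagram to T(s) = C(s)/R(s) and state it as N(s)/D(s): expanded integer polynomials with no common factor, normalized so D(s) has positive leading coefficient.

Reducing step by step:

(1) series reduction of P1, P2; result (s + 2)/(6*s^2 - 3*s + 6)
(2) add (P1*P2), P3, P4 (parallel), which is the overall transfer function T(s) = C(s)/R(s) in lowest terms

Answer: (-6*s^3 + s^2 - 7*s - 30)/(24*s^3 - 84*s^2 + 60*s - 72)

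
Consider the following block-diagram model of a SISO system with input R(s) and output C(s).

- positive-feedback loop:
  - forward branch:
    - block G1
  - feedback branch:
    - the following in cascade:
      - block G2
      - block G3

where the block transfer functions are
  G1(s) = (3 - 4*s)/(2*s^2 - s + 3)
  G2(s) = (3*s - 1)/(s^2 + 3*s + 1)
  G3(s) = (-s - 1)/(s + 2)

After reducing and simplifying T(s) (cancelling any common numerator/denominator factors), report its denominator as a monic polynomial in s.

(1) combine G2, G3 in series = (-3*s^2 - 2*s + 1)/(s^3 + 5*s^2 + 7*s + 2)
(2) apply the feedback formula to G1, (G2*G3) = (-4*s^4 - 17*s^3 - 13*s^2 + 13*s + 6)/(2*s^5 + 9*s^4 + 13*s^2 + 29*s + 3)
T(s) is the step-2 result (common factors already cancelled). Leading coefficient of the denominator: 2. Divide through by 2 for the monic polynomial.

Therefore the answer is s^5 + 9*s^4/2 + 13*s^2/2 + 29*s/2 + 3/2.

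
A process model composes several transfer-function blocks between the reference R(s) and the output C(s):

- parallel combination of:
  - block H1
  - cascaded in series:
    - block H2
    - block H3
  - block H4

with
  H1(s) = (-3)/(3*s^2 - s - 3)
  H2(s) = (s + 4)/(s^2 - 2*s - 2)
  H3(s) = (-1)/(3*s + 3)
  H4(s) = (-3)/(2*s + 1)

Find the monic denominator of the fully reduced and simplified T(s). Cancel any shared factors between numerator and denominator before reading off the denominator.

[1] multiply H2, H3 (series) = (-s - 4)/(3*s^3 - 3*s^2 - 12*s - 6)
[2] add H1, (H2*H3), H4 (parallel) = (-27*s^5 + 12*s^4 + 110*s^3 + 75*s^2 - 23*s - 24)/(18*s^6 - 15*s^5 - 96*s^4 - 36*s^3 + 87*s^2 + 78*s + 18)
T(s) is the step-2 result (common factors already cancelled). Leading coefficient of the denominator: 18. Divide through by 18 for the monic polynomial.

Final answer: s^6 - 5*s^5/6 - 16*s^4/3 - 2*s^3 + 29*s^2/6 + 13*s/3 + 1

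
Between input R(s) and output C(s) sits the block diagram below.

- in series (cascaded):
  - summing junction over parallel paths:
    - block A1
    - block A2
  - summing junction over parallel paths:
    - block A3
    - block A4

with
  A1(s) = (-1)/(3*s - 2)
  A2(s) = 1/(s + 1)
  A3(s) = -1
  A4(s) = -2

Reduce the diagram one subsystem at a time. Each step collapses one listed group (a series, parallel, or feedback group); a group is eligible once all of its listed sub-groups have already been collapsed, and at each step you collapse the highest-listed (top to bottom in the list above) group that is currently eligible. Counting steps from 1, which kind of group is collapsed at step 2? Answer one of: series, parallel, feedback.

(1) combine A1, A2 in parallel
(2) reduce the parallel group A3, A4
(3) multiply (A1+A2), (A3+A4) (series)
At step 2 the group reduced is parallel.

Answer: parallel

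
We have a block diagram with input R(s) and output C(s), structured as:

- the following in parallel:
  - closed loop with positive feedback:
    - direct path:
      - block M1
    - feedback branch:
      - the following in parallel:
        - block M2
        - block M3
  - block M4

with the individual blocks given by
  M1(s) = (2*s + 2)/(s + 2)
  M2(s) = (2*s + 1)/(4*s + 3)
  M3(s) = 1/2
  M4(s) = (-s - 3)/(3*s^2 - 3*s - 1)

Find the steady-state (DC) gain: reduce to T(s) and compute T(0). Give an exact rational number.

Answer: 9

Working:
Step 1: parallel reduction of M2, M3 gives (8*s + 5)/(8*s + 6)
Step 2: close the feedback loop around M1, (M2+M3) gives (-8*s^2 - 14*s - 6)/(4*s^2 + 2*s - 1)
Step 3: sum the parallel branches [M1/(1-M1*(M2+M3))], M4 gives (-24*s^4 - 22*s^3 + 18*s^2 + 27*s + 9)/(12*s^4 - 6*s^3 - 13*s^2 + s + 1)
Evaluating the step-3 result (the overall T(s)) at s = 0 gives T(0) = 9/1 = 9.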